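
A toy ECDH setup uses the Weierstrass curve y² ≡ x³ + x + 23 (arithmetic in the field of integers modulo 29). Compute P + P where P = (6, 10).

tangent at (6, 10): λ = (3·6² + 1)/(2·10) ≡ 22/20. 20⁻¹ ≡ 16 (mod 29), so λ ≡ 22·16 ≡ 4.
  x = λ² - 6 - 6 = 16 - 12 ≡ 4; y = λ·(6 - 4) - 10 ≡ 27. → (4, 27)

(4, 27)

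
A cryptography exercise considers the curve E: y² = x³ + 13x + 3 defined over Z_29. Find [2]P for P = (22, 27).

tangent at (22, 27): λ = (3·22² + 13)/(2·27) ≡ 15/25. 25⁻¹ ≡ 7 (mod 29), so λ ≡ 15·7 ≡ 18.
  x = λ² - 22 - 22 = 324 - 44 ≡ 19; y = λ·(22 - 19) - 27 ≡ 27. → (19, 27)

(19, 27)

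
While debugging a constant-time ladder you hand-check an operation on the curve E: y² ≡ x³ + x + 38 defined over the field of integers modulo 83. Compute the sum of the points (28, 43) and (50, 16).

(30, 50)

(28, 43) + (50, 16). λ = (16 - 43)/(50 - 28) ≡ 56/22 mod 83. 22⁻¹ ≡ 34 (mod 83) since 22·34 = 748 ≡ 1, so λ ≡ 78.
  x = λ² - 28 - 50 = 6084 - 78 ≡ 30; y = λ·(28 - 30) - 43 ≡ 50. → (30, 50)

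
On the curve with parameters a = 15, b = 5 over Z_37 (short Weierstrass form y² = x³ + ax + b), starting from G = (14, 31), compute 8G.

Repeated addition: build up to 8G.
2G: tangent at (14, 31): λ = (3·14² + 15)/(2·31) ≡ 11/25. 25⁻¹ ≡ 3 (mod 37), so λ ≡ 11·3 ≡ 33.
  x = λ² - 14 - 14 = 1089 - 28 ≡ 25; y = λ·(14 - 25) - 31 ≡ 13. → (25, 13)
3G: (25, 13) + (14, 31). λ = (31 - 13)/(14 - 25) ≡ 18/26 mod 37. 26⁻¹ ≡ 10 (mod 37), so λ ≡ 32.
  x = λ² - 25 - 14 = 1024 - 39 ≡ 23; y = λ·(25 - 23) - 13 ≡ 14. → (23, 14)
4G: (23, 14) + (14, 31). λ = (31 - 14)/(14 - 23) ≡ 17/28 mod 37. 28⁻¹ ≡ 4 (mod 37) since 28·4 = 112 ≡ 1, so λ ≡ 31.
  x = λ² - 23 - 14 = 961 - 37 ≡ 36; y = λ·(23 - 36) - 14 ≡ 27. → (36, 27)
5G: (36, 27) + (14, 31). λ = (31 - 27)/(14 - 36) ≡ 4/15 mod 37. 15⁻¹ ≡ 5 (mod 37) since 15·5 = 75 ≡ 1, so λ ≡ 20.
  x = λ² - 36 - 14 = 400 - 50 ≡ 17; y = λ·(36 - 17) - 27 ≡ 20. → (17, 20)
6G: (17, 20) + (14, 31). λ = (31 - 20)/(14 - 17) ≡ 11/34 mod 37. 34⁻¹ ≡ 12 (mod 37), so λ ≡ 21.
  x = λ² - 17 - 14 = 441 - 31 ≡ 3; y = λ·(17 - 3) - 20 ≡ 15. → (3, 15)
7G: (3, 15) + (14, 31). λ = (31 - 15)/(14 - 3) ≡ 16/11 mod 37. 11⁻¹ ≡ 27 (mod 37), so λ ≡ 25.
  x = λ² - 3 - 14 = 625 - 17 ≡ 16; y = λ·(3 - 16) - 15 ≡ 30. → (16, 30)
8G: (16, 30) + (14, 31). λ = (31 - 30)/(14 - 16) ≡ 1/35 mod 37. 35⁻¹ ≡ 18 (mod 37), so λ ≡ 18.
  x = λ² - 16 - 14 = 324 - 30 ≡ 35; y = λ·(16 - 35) - 30 ≡ 35. → (35, 35)

(35, 35)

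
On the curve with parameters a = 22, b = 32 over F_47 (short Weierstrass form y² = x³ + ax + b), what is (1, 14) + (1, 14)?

tangent at (1, 14): λ = (3·1² + 22)/(2·14) ≡ 25/28. 28⁻¹ ≡ 42 (mod 47), so λ ≡ 25·42 ≡ 16.
  x = λ² - 1 - 1 = 256 - 2 ≡ 19; y = λ·(1 - 19) - 14 ≡ 27. → (19, 27)

(19, 27)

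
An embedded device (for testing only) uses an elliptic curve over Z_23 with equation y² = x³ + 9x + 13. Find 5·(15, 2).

Write G = (15, 2).
Repeated addition: build up to 5G.
2G: tangent at (15, 2): λ = (3·15² + 9)/(2·2) ≡ 17/4. 4⁻¹ ≡ 6 (mod 23), so λ ≡ 17·6 ≡ 10.
  x = λ² - 15 - 15 = 100 - 30 ≡ 1; y = λ·(15 - 1) - 2 ≡ 0. → (1, 0)
3G: (1, 0) + (15, 2). λ = (2 - 0)/(15 - 1) ≡ 2/14 mod 23. 14⁻¹ ≡ 5 (mod 23), so λ ≡ 10.
  x = λ² - 1 - 15 = 100 - 16 ≡ 15; y = λ·(1 - 15) - 0 ≡ 21. → (15, 21)
4G: (15, 21) + (15, 2): same x and y₁ ≡ -y₂, so the sum is 𝒪.
5G: 𝒪 + (15, 2) = (15, 2) (identity).

(15, 2)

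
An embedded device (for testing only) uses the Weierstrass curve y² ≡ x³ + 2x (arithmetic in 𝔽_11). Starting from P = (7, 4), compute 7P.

(7, 4)

Repeated addition: build up to 7P.
2P: tangent at (7, 4): λ = (3·7² + 2)/(2·4) ≡ 6/8. 8⁻¹ ≡ 7 (mod 11) since 8·7 = 56 ≡ 1, so λ ≡ 6·7 ≡ 9.
  x = λ² - 7 - 7 = 81 - 14 ≡ 1; y = λ·(7 - 1) - 4 ≡ 6. → (1, 6)
3P: (1, 6) + (7, 4). λ = (4 - 6)/(7 - 1) ≡ 9/6 mod 11. 6⁻¹ ≡ 2 (mod 11), so λ ≡ 7.
  x = λ² - 1 - 7 = 49 - 8 ≡ 8; y = λ·(1 - 8) - 6 ≡ 0. → (8, 0)
4P: (8, 0) + (7, 4). λ = (4 - 0)/(7 - 8) ≡ 4/10 mod 11. 10⁻¹ ≡ 10 (mod 11), so λ ≡ 7.
  x = λ² - 8 - 7 = 49 - 15 ≡ 1; y = λ·(8 - 1) - 0 ≡ 5. → (1, 5)
5P: (1, 5) + (7, 4). λ = (4 - 5)/(7 - 1) ≡ 10/6 mod 11. 6⁻¹ ≡ 2 (mod 11) since 6·2 = 12 ≡ 1, so λ ≡ 9.
  x = λ² - 1 - 7 = 81 - 8 ≡ 7; y = λ·(1 - 7) - 5 ≡ 7. → (7, 7)
6P: (7, 7) + (7, 4): same x and y₁ ≡ -y₂, so the sum is ∞.
7P: ∞ + (7, 4) = (7, 4) (identity).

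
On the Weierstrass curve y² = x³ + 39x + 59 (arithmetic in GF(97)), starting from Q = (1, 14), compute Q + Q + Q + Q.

Repeated addition: build up to 4Q.
2Q: tangent at (1, 14): λ = (3·1² + 39)/(2·14) ≡ 42/28. 28⁻¹ ≡ 52 (mod 97), so λ ≡ 42·52 ≡ 50.
  x = λ² - 1 - 1 = 2500 - 2 ≡ 73; y = λ·(1 - 73) - 14 ≡ 72. → (73, 72)
3Q: (73, 72) + (1, 14). λ = (14 - 72)/(1 - 73) ≡ 39/25 mod 97. 25⁻¹ ≡ 66 (mod 97), so λ ≡ 52.
  x = λ² - 73 - 1 = 2704 - 74 ≡ 11; y = λ·(73 - 11) - 72 ≡ 48. → (11, 48)
4Q: (11, 48) + (1, 14). λ = (14 - 48)/(1 - 11) ≡ 63/87 mod 97. 87⁻¹ ≡ 29 (mod 97) since 87·29 = 2523 ≡ 1, so λ ≡ 81.
  x = λ² - 11 - 1 = 6561 - 12 ≡ 50; y = λ·(11 - 50) - 48 ≡ 91. → (50, 91)

(50, 91)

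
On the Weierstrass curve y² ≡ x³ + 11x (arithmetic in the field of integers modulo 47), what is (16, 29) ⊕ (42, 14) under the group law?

(25, 25)

(16, 29) + (42, 14). λ = (14 - 29)/(42 - 16) ≡ 32/26 mod 47. 26⁻¹ ≡ 38 (mod 47), so λ ≡ 41.
  x = λ² - 16 - 42 = 1681 - 58 ≡ 25; y = λ·(16 - 25) - 29 ≡ 25. → (25, 25)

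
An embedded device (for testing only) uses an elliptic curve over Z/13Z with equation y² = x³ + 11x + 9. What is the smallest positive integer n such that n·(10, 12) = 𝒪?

2P: tangent at (10, 12): λ = (3·10² + 11)/(2·12) ≡ 12/11. 11⁻¹ ≡ 6 (mod 13), so λ ≡ 12·6 ≡ 7.
  x = λ² - 10 - 10 = 49 - 20 ≡ 3; y = λ·(10 - 3) - 12 ≡ 11. → (3, 11)
3P: (3, 11) + (10, 12). λ = (12 - 11)/(10 - 3) ≡ 1/7 mod 13. 7⁻¹ ≡ 2 (mod 13), so λ ≡ 2.
  x = λ² - 3 - 10 = 4 - 13 ≡ 4; y = λ·(3 - 4) - 11 ≡ 0. → (4, 0)
4P: (4, 0) + (10, 12). λ = (12 - 0)/(10 - 4) ≡ 12/6 mod 13. 6⁻¹ ≡ 11 (mod 13), so λ ≡ 2.
  x = λ² - 4 - 10 = 4 - 14 ≡ 3; y = λ·(4 - 3) - 0 ≡ 2. → (3, 2)
5P: (3, 2) + (10, 12). λ = (12 - 2)/(10 - 3) ≡ 10/7 mod 13. 7⁻¹ ≡ 2 (mod 13) since 7·2 = 14 ≡ 1, so λ ≡ 7.
  x = λ² - 3 - 10 = 49 - 13 ≡ 10; y = λ·(3 - 10) - 2 ≡ 1. → (10, 1)
6P: (10, 1) + (10, 12): same x and y₁ ≡ -y₂, so the sum is 𝒪.
6P = 𝒪, so the order is 6.

6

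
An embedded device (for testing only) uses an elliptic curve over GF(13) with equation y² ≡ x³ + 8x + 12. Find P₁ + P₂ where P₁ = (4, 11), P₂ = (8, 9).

(11, 12)

(4, 11) + (8, 9). λ = (9 - 11)/(8 - 4) ≡ 11/4 mod 13. 4⁻¹ ≡ 10 (mod 13) since 4·10 = 40 ≡ 1, so λ ≡ 6.
  x = λ² - 4 - 8 = 36 - 12 ≡ 11; y = λ·(4 - 11) - 11 ≡ 12. → (11, 12)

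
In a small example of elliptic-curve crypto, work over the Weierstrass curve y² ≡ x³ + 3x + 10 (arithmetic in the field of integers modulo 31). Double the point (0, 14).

tangent at (0, 14): λ = (3·0² + 3)/(2·14) ≡ 3/28. 28⁻¹ ≡ 10 (mod 31) since 28·10 = 280 ≡ 1, so λ ≡ 3·10 ≡ 30.
  x = λ² - 0 - 0 = 900 - 0 ≡ 1; y = λ·(0 - 1) - 14 ≡ 18. → (1, 18)

(1, 18)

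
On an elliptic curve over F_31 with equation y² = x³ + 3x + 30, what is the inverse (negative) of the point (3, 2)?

(3, 29)

-(3, 2) = (3, -2 mod 31) = (3, 29).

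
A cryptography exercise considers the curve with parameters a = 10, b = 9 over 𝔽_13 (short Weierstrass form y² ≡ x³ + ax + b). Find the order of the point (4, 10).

5

2P: tangent at (4, 10): λ = (3·4² + 10)/(2·10) ≡ 6/7. 7⁻¹ ≡ 2 (mod 13), so λ ≡ 6·2 ≡ 12.
  x = λ² - 4 - 4 = 144 - 8 ≡ 6; y = λ·(4 - 6) - 10 ≡ 5. → (6, 5)
3P: (6, 5) + (4, 10). λ = (10 - 5)/(4 - 6) ≡ 5/11 mod 13. 11⁻¹ ≡ 6 (mod 13), so λ ≡ 4.
  x = λ² - 6 - 4 = 16 - 10 ≡ 6; y = λ·(6 - 6) - 5 ≡ 8. → (6, 8)
4P: (6, 8) + (4, 10). λ = (10 - 8)/(4 - 6) ≡ 2/11 mod 13. 11⁻¹ ≡ 6 (mod 13) since 11·6 = 66 ≡ 1, so λ ≡ 12.
  x = λ² - 6 - 4 = 144 - 10 ≡ 4; y = λ·(6 - 4) - 8 ≡ 3. → (4, 3)
5P: (4, 3) + (4, 10): same x and y₁ ≡ -y₂, so the sum is 𝒪.
5P = 𝒪, so the order is 5.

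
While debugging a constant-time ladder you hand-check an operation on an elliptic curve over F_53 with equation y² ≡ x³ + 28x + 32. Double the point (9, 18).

tangent at (9, 18): λ = (3·9² + 28)/(2·18) ≡ 6/36. 36⁻¹ ≡ 28 (mod 53), so λ ≡ 6·28 ≡ 9.
  x = λ² - 9 - 9 = 81 - 18 ≡ 10; y = λ·(9 - 10) - 18 ≡ 26. → (10, 26)

(10, 26)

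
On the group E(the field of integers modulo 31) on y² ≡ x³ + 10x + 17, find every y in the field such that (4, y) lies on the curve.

x³ + 10x + 17 = 121 ≡ 28 (mod 31).
Square roots of 28 mod 31: 11 and 20 (since 11² = 121 ≡ 28).

11, 20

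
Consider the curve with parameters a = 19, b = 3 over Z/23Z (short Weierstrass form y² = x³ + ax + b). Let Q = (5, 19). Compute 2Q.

(3, 15)

tangent at (5, 19): λ = (3·5² + 19)/(2·19) ≡ 2/15. 15⁻¹ ≡ 20 (mod 23), so λ ≡ 2·20 ≡ 17.
  x = λ² - 5 - 5 = 289 - 10 ≡ 3; y = λ·(5 - 3) - 19 ≡ 15. → (3, 15)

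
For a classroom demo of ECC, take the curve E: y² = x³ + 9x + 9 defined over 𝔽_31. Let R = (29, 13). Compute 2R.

(8, 29)

tangent at (29, 13): λ = (3·29² + 9)/(2·13) ≡ 21/26. 26⁻¹ ≡ 6 (mod 31) since 26·6 = 156 ≡ 1, so λ ≡ 21·6 ≡ 2.
  x = λ² - 29 - 29 = 4 - 58 ≡ 8; y = λ·(29 - 8) - 13 ≡ 29. → (8, 29)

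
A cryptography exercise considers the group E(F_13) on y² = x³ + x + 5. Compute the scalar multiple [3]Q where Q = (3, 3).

Repeated addition: build up to 3Q.
2Q: tangent at (3, 3): λ = (3·3² + 1)/(2·3) ≡ 2/6. 6⁻¹ ≡ 11 (mod 13), so λ ≡ 2·11 ≡ 9.
  x = λ² - 3 - 3 = 81 - 6 ≡ 10; y = λ·(3 - 10) - 3 ≡ 12. → (10, 12)
3Q: (10, 12) + (3, 3). λ = (3 - 12)/(3 - 10) ≡ 4/6 mod 13. 6⁻¹ ≡ 11 (mod 13) since 6·11 = 66 ≡ 1, so λ ≡ 5.
  x = λ² - 10 - 3 = 25 - 13 ≡ 12; y = λ·(10 - 12) - 12 ≡ 4. → (12, 4)

(12, 4)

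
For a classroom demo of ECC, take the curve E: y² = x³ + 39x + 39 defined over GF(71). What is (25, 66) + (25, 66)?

(36, 23)

tangent at (25, 66): λ = (3·25² + 39)/(2·66) ≡ 68/61. 61⁻¹ ≡ 7 (mod 71) since 61·7 = 427 ≡ 1, so λ ≡ 68·7 ≡ 50.
  x = λ² - 25 - 25 = 2500 - 50 ≡ 36; y = λ·(25 - 36) - 66 ≡ 23. → (36, 23)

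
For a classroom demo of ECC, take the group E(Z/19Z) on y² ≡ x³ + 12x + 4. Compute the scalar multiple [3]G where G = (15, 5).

Repeated addition: build up to 3G.
2G: tangent at (15, 5): λ = (3·15² + 12)/(2·5) ≡ 3/10. 10⁻¹ ≡ 2 (mod 19), so λ ≡ 3·2 ≡ 6.
  x = λ² - 15 - 15 = 36 - 30 ≡ 6; y = λ·(15 - 6) - 5 ≡ 11. → (6, 11)
3G: (6, 11) + (15, 5). λ = (5 - 11)/(15 - 6) ≡ 13/9 mod 19. 9⁻¹ ≡ 17 (mod 19) since 9·17 = 153 ≡ 1, so λ ≡ 12.
  x = λ² - 6 - 15 = 144 - 21 ≡ 9; y = λ·(6 - 9) - 11 ≡ 10. → (9, 10)

(9, 10)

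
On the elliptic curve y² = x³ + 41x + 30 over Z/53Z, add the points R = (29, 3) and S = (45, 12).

(23, 7)

(29, 3) + (45, 12). λ = (12 - 3)/(45 - 29) ≡ 9/16 mod 53. 16⁻¹ ≡ 10 (mod 53), so λ ≡ 37.
  x = λ² - 29 - 45 = 1369 - 74 ≡ 23; y = λ·(29 - 23) - 3 ≡ 7. → (23, 7)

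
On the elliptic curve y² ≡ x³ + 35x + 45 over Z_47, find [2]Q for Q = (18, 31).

tangent at (18, 31): λ = (3·18² + 35)/(2·31) ≡ 20/15. 15⁻¹ ≡ 22 (mod 47), so λ ≡ 20·22 ≡ 17.
  x = λ² - 18 - 18 = 289 - 36 ≡ 18; y = λ·(18 - 18) - 31 ≡ 16. → (18, 16)

(18, 16)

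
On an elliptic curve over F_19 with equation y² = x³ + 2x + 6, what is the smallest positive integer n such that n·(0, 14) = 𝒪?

2P: tangent at (0, 14): λ = (3·0² + 2)/(2·14) ≡ 2/9. 9⁻¹ ≡ 17 (mod 19) since 9·17 = 153 ≡ 1, so λ ≡ 2·17 ≡ 15.
  x = λ² - 0 - 0 = 225 - 0 ≡ 16; y = λ·(0 - 16) - 14 ≡ 12. → (16, 12)
3P: (16, 12) + (0, 14). λ = (14 - 12)/(0 - 16) ≡ 2/3 mod 19. 3⁻¹ ≡ 13 (mod 19), so λ ≡ 7.
  x = λ² - 16 - 0 = 49 - 16 ≡ 14; y = λ·(16 - 14) - 12 ≡ 2. → (14, 2)
4P: (14, 2) + (0, 14). λ = (14 - 2)/(0 - 14) ≡ 12/5 mod 19. 5⁻¹ ≡ 4 (mod 19), so λ ≡ 10.
  x = λ² - 14 - 0 = 100 - 14 ≡ 10; y = λ·(14 - 10) - 2 ≡ 0. → (10, 0)
5P: (10, 0) + (0, 14). λ = (14 - 0)/(0 - 10) ≡ 14/9 mod 19. 9⁻¹ ≡ 17 (mod 19) since 9·17 = 153 ≡ 1, so λ ≡ 10.
  x = λ² - 10 - 0 = 100 - 10 ≡ 14; y = λ·(10 - 14) - 0 ≡ 17. → (14, 17)
6P: (14, 17) + (0, 14). λ = (14 - 17)/(0 - 14) ≡ 16/5 mod 19. 5⁻¹ ≡ 4 (mod 19), so λ ≡ 7.
  x = λ² - 14 - 0 = 49 - 14 ≡ 16; y = λ·(14 - 16) - 17 ≡ 7. → (16, 7)
7P: (16, 7) + (0, 14). λ = (14 - 7)/(0 - 16) ≡ 7/3 mod 19. 3⁻¹ ≡ 13 (mod 19) since 3·13 = 39 ≡ 1, so λ ≡ 15.
  x = λ² - 16 - 0 = 225 - 16 ≡ 0; y = λ·(16 - 0) - 7 ≡ 5. → (0, 5)
8P: (0, 5) + (0, 14): same x and y₁ ≡ -y₂, so the sum is 𝒪.
8P = 𝒪, so the order is 8.

8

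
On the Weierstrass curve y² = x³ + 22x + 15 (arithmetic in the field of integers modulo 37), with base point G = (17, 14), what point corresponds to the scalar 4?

Repeated addition: build up to 4G.
2G: tangent at (17, 14): λ = (3·17² + 22)/(2·14) ≡ 1/28. 28⁻¹ ≡ 4 (mod 37) since 28·4 = 112 ≡ 1, so λ ≡ 1·4 ≡ 4.
  x = λ² - 17 - 17 = 16 - 34 ≡ 19; y = λ·(17 - 19) - 14 ≡ 15. → (19, 15)
3G: (19, 15) + (17, 14). λ = (14 - 15)/(17 - 19) ≡ 36/35 mod 37. 35⁻¹ ≡ 18 (mod 37), so λ ≡ 19.
  x = λ² - 19 - 17 = 361 - 36 ≡ 29; y = λ·(19 - 29) - 15 ≡ 17. → (29, 17)
4G: (29, 17) + (17, 14). λ = (14 - 17)/(17 - 29) ≡ 34/25 mod 37. 25⁻¹ ≡ 3 (mod 37) since 25·3 = 75 ≡ 1, so λ ≡ 28.
  x = λ² - 29 - 17 = 784 - 46 ≡ 35; y = λ·(29 - 35) - 17 ≡ 0. → (35, 0)

(35, 0)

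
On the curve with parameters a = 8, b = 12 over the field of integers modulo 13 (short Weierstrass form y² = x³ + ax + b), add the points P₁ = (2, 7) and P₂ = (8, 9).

(6, 9)

(2, 7) + (8, 9). λ = (9 - 7)/(8 - 2) ≡ 2/6 mod 13. 6⁻¹ ≡ 11 (mod 13) since 6·11 = 66 ≡ 1, so λ ≡ 9.
  x = λ² - 2 - 8 = 81 - 10 ≡ 6; y = λ·(2 - 6) - 7 ≡ 9. → (6, 9)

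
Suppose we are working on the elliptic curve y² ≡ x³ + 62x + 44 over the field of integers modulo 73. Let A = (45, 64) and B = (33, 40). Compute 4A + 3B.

(25, 8)

First 4A:
Double-and-add on 4 = (100)₂. Start with A = (45, 64) for the leading 1-bit.
double: tangent at (45, 64): λ = (3·45² + 62)/(2·64) ≡ 5/55. 55⁻¹ ≡ 4 (mod 73), so λ ≡ 5·4 ≡ 20.
  x = λ² - 45 - 45 = 400 - 90 ≡ 18; y = λ·(45 - 18) - 64 ≡ 38. → (18, 38)
double: tangent at (18, 38): λ = (3·18² + 62)/(2·38) ≡ 12/3. 3⁻¹ ≡ 49 (mod 73), so λ ≡ 12·49 ≡ 4.
  x = λ² - 18 - 18 = 16 - 36 ≡ 53; y = λ·(18 - 53) - 38 ≡ 41. → (53, 41)
4A = (53, 41).
Next 3B:
Repeated addition: build up to 3B.
2B: tangent at (33, 40): λ = (3·33² + 62)/(2·40) ≡ 44/7. 7⁻¹ ≡ 21 (mod 73) since 7·21 = 147 ≡ 1, so λ ≡ 44·21 ≡ 48.
  x = λ² - 33 - 33 = 2304 - 66 ≡ 48; y = λ·(33 - 48) - 40 ≡ 43. → (48, 43)
3B: (48, 43) + (33, 40). λ = (40 - 43)/(33 - 48) ≡ 70/58 mod 73. 58⁻¹ ≡ 34 (mod 73), so λ ≡ 44.
  x = λ² - 48 - 33 = 1936 - 81 ≡ 30; y = λ·(48 - 30) - 43 ≡ 19. → (30, 19)
3B = (30, 19).
Finally 4A + 3B:
(53, 41) + (30, 19). λ = (19 - 41)/(30 - 53) ≡ 51/50 mod 73. 50⁻¹ ≡ 19 (mod 73), so λ ≡ 20.
  x = λ² - 53 - 30 = 400 - 83 ≡ 25; y = λ·(53 - 25) - 41 ≡ 8. → (25, 8)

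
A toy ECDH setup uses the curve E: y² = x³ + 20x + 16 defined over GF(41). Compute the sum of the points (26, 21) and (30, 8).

(34, 5)

(26, 21) + (30, 8). λ = (8 - 21)/(30 - 26) ≡ 28/4 mod 41. 4⁻¹ ≡ 31 (mod 41), so λ ≡ 7.
  x = λ² - 26 - 30 = 49 - 56 ≡ 34; y = λ·(26 - 34) - 21 ≡ 5. → (34, 5)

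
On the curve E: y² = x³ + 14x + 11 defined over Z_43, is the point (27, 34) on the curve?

no

y² = 34² ≡ 38; x³ + 14x + 11 = 20072 ≡ 34 (mod 43). 38 ≠ 34.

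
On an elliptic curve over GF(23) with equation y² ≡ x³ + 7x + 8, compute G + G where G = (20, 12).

(12, 7)

tangent at (20, 12): λ = (3·20² + 7)/(2·12) ≡ 11/1. 1⁻¹ ≡ 1 (mod 23), so λ ≡ 11·1 ≡ 11.
  x = λ² - 20 - 20 = 121 - 40 ≡ 12; y = λ·(20 - 12) - 12 ≡ 7. → (12, 7)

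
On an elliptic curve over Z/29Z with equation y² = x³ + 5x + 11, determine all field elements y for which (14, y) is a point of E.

none

x³ + 5x + 11 = 2825 ≡ 12 (mod 29).
12 is a non-residue mod 29; no y exists.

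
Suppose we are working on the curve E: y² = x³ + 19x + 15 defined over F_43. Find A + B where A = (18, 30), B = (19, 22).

(18, 30) + (19, 22). λ = (22 - 30)/(19 - 18) ≡ 35/1 mod 43. 1⁻¹ ≡ 1 (mod 43), so λ ≡ 35.
  x = λ² - 18 - 19 = 1225 - 37 ≡ 27; y = λ·(18 - 27) - 30 ≡ 42. → (27, 42)

(27, 42)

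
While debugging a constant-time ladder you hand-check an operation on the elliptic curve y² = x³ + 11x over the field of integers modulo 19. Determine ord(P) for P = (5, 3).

2P: tangent at (5, 3): λ = (3·5² + 11)/(2·3) ≡ 10/6. 6⁻¹ ≡ 16 (mod 19), so λ ≡ 10·16 ≡ 8.
  x = λ² - 5 - 5 = 64 - 10 ≡ 16; y = λ·(5 - 16) - 3 ≡ 4. → (16, 4)
3P: (16, 4) + (5, 3). λ = (3 - 4)/(5 - 16) ≡ 18/8 mod 19. 8⁻¹ ≡ 12 (mod 19), so λ ≡ 7.
  x = λ² - 16 - 5 = 49 - 21 ≡ 9; y = λ·(16 - 9) - 4 ≡ 7. → (9, 7)
4P: (9, 7) + (5, 3). λ = (3 - 7)/(5 - 9) ≡ 15/15 mod 19. 15⁻¹ ≡ 14 (mod 19), so λ ≡ 1.
  x = λ² - 9 - 5 = 1 - 14 ≡ 6; y = λ·(9 - 6) - 7 ≡ 15. → (6, 15)
5P: (6, 15) + (5, 3). λ = (3 - 15)/(5 - 6) ≡ 7/18 mod 19. 18⁻¹ ≡ 18 (mod 19), so λ ≡ 12.
  x = λ² - 6 - 5 = 144 - 11 ≡ 0; y = λ·(6 - 0) - 15 ≡ 0. → (0, 0)
6P: (0, 0) + (5, 3). λ = (3 - 0)/(5 - 0) ≡ 3/5 mod 19. 5⁻¹ ≡ 4 (mod 19), so λ ≡ 12.
  x = λ² - 0 - 5 = 144 - 5 ≡ 6; y = λ·(0 - 6) - 0 ≡ 4. → (6, 4)
7P: (6, 4) + (5, 3). λ = (3 - 4)/(5 - 6) ≡ 18/18 mod 19. 18⁻¹ ≡ 18 (mod 19), so λ ≡ 1.
  x = λ² - 6 - 5 = 1 - 11 ≡ 9; y = λ·(6 - 9) - 4 ≡ 12. → (9, 12)
8P: (9, 12) + (5, 3). λ = (3 - 12)/(5 - 9) ≡ 10/15 mod 19. 15⁻¹ ≡ 14 (mod 19) since 15·14 = 210 ≡ 1, so λ ≡ 7.
  x = λ² - 9 - 5 = 49 - 14 ≡ 16; y = λ·(9 - 16) - 12 ≡ 15. → (16, 15)
9P: (16, 15) + (5, 3). λ = (3 - 15)/(5 - 16) ≡ 7/8 mod 19. 8⁻¹ ≡ 12 (mod 19), so λ ≡ 8.
  x = λ² - 16 - 5 = 64 - 21 ≡ 5; y = λ·(16 - 5) - 15 ≡ 16. → (5, 16)
10P: (5, 16) + (5, 3): same x and y₁ ≡ -y₂, so the sum is ∞.
10P = ∞, so the order is 10.

10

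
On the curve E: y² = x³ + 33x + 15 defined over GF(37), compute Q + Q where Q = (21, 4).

tangent at (21, 4): λ = (3·21² + 33)/(2·4) ≡ 24/8. 8⁻¹ ≡ 14 (mod 37), so λ ≡ 24·14 ≡ 3.
  x = λ² - 21 - 21 = 9 - 42 ≡ 4; y = λ·(21 - 4) - 4 ≡ 10. → (4, 10)

(4, 10)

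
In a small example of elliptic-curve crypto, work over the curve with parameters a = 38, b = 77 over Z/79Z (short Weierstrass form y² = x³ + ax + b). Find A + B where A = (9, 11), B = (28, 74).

(9, 11) + (28, 74). λ = (74 - 11)/(28 - 9) ≡ 63/19 mod 79. 19⁻¹ ≡ 25 (mod 79) since 19·25 = 475 ≡ 1, so λ ≡ 74.
  x = λ² - 9 - 28 = 5476 - 37 ≡ 67; y = λ·(9 - 67) - 11 ≡ 42. → (67, 42)

(67, 42)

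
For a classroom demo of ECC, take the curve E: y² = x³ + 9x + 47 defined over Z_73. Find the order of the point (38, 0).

2P: (38, 0) + (38, 0): same x and y₁ ≡ -y₂, so the sum is ∞.
2P = ∞, so the order is 2.

2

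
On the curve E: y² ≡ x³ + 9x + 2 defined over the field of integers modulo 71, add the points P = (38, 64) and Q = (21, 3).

(32, 16)

(38, 64) + (21, 3). λ = (3 - 64)/(21 - 38) ≡ 10/54 mod 71. 54⁻¹ ≡ 25 (mod 71), so λ ≡ 37.
  x = λ² - 38 - 21 = 1369 - 59 ≡ 32; y = λ·(38 - 32) - 64 ≡ 16. → (32, 16)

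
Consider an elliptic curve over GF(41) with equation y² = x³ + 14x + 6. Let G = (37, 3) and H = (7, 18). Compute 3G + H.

First 3G:
Repeated addition: build up to 3G.
2G: tangent at (37, 3): λ = (3·37² + 14)/(2·3) ≡ 21/6. 6⁻¹ ≡ 7 (mod 41), so λ ≡ 21·7 ≡ 24.
  x = λ² - 37 - 37 = 576 - 74 ≡ 10; y = λ·(37 - 10) - 3 ≡ 30. → (10, 30)
3G: (10, 30) + (37, 3). λ = (3 - 30)/(37 - 10) ≡ 14/27 mod 41. 27⁻¹ ≡ 38 (mod 41) since 27·38 = 1026 ≡ 1, so λ ≡ 40.
  x = λ² - 10 - 37 = 1600 - 47 ≡ 36; y = λ·(10 - 36) - 30 ≡ 37. → (36, 37)
3G = (36, 37).
Finally 3G + H:
(36, 37) + (7, 18). λ = (18 - 37)/(7 - 36) ≡ 22/12 mod 41. 12⁻¹ ≡ 24 (mod 41), so λ ≡ 36.
  x = λ² - 36 - 7 = 1296 - 43 ≡ 23; y = λ·(36 - 23) - 37 ≡ 21. → (23, 21)

(23, 21)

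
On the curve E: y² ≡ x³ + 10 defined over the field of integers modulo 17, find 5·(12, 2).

(12, 15)

Write P = (12, 2).
Double-and-add on 5 = (101)₂. Start with P = (12, 2) for the leading 1-bit.
double: tangent at (12, 2): λ = (3·12² + 0)/(2·2) ≡ 7/4. 4⁻¹ ≡ 13 (mod 17) since 4·13 = 52 ≡ 1, so λ ≡ 7·13 ≡ 6.
  x = λ² - 12 - 12 = 36 - 24 ≡ 12; y = λ·(12 - 12) - 2 ≡ 15. → (12, 15)
double: tangent at (12, 15): λ = (3·12² + 0)/(2·15) ≡ 7/13. 13⁻¹ ≡ 4 (mod 17) since 13·4 = 52 ≡ 1, so λ ≡ 7·4 ≡ 11.
  x = λ² - 12 - 12 = 121 - 24 ≡ 12; y = λ·(12 - 12) - 15 ≡ 2. → (12, 2)
add P: tangent at (12, 2): λ = (3·12² + 0)/(2·2) ≡ 7/4. 4⁻¹ ≡ 13 (mod 17), so λ ≡ 7·13 ≡ 6.
  x = λ² - 12 - 12 = 36 - 24 ≡ 12; y = λ·(12 - 12) - 2 ≡ 15. → (12, 15)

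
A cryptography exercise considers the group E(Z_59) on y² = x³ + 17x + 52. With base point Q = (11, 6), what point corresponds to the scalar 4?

Repeated addition: build up to 4Q.
2Q: tangent at (11, 6): λ = (3·11² + 17)/(2·6) ≡ 26/12. 12⁻¹ ≡ 5 (mod 59) since 12·5 = 60 ≡ 1, so λ ≡ 26·5 ≡ 12.
  x = λ² - 11 - 11 = 144 - 22 ≡ 4; y = λ·(11 - 4) - 6 ≡ 19. → (4, 19)
3Q: (4, 19) + (11, 6). λ = (6 - 19)/(11 - 4) ≡ 46/7 mod 59. 7⁻¹ ≡ 17 (mod 59), so λ ≡ 15.
  x = λ² - 4 - 11 = 225 - 15 ≡ 33; y = λ·(4 - 33) - 19 ≡ 18. → (33, 18)
4Q: (33, 18) + (11, 6). λ = (6 - 18)/(11 - 33) ≡ 47/37 mod 59. 37⁻¹ ≡ 8 (mod 59), so λ ≡ 22.
  x = λ² - 33 - 11 = 484 - 44 ≡ 27; y = λ·(33 - 27) - 18 ≡ 55. → (27, 55)

(27, 55)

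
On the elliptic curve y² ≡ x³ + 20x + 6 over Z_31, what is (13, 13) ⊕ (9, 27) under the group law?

(13, 13) + (9, 27). λ = (27 - 13)/(9 - 13) ≡ 14/27 mod 31. 27⁻¹ ≡ 23 (mod 31) since 27·23 = 621 ≡ 1, so λ ≡ 12.
  x = λ² - 13 - 9 = 144 - 22 ≡ 29; y = λ·(13 - 29) - 13 ≡ 12. → (29, 12)

(29, 12)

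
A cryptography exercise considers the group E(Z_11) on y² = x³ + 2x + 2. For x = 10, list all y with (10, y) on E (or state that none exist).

none

x³ + 2x + 2 = 1022 ≡ 10 (mod 11).
10 is a non-residue mod 11; no y exists.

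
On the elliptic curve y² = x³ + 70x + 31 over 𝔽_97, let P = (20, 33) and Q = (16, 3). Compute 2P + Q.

(49, 32)

First 2P:
Repeated addition: build up to 2P.
2P: tangent at (20, 33): λ = (3·20² + 70)/(2·33) ≡ 9/66. 66⁻¹ ≡ 25 (mod 97) since 66·25 = 1650 ≡ 1, so λ ≡ 9·25 ≡ 31.
  x = λ² - 20 - 20 = 961 - 40 ≡ 48; y = λ·(20 - 48) - 33 ≡ 69. → (48, 69)
2P = (48, 69).
Finally 2P + Q:
(48, 69) + (16, 3). λ = (3 - 69)/(16 - 48) ≡ 31/65 mod 97. 65⁻¹ ≡ 3 (mod 97), so λ ≡ 93.
  x = λ² - 48 - 16 = 8649 - 64 ≡ 49; y = λ·(48 - 49) - 69 ≡ 32. → (49, 32)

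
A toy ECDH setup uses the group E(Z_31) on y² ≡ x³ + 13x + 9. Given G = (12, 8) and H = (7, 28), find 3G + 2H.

(4, 30)

First 3G:
Repeated addition: build up to 3G.
2G: tangent at (12, 8): λ = (3·12² + 13)/(2·8) ≡ 11/16. 16⁻¹ ≡ 2 (mod 31), so λ ≡ 11·2 ≡ 22.
  x = λ² - 12 - 12 = 484 - 24 ≡ 26; y = λ·(12 - 26) - 8 ≡ 25. → (26, 25)
3G: (26, 25) + (12, 8). λ = (8 - 25)/(12 - 26) ≡ 14/17 mod 31. 17⁻¹ ≡ 11 (mod 31), so λ ≡ 30.
  x = λ² - 26 - 12 = 900 - 38 ≡ 25; y = λ·(26 - 25) - 25 ≡ 5. → (25, 5)
3G = (25, 5).
Next 2H:
Repeated addition: build up to 2H.
2H: tangent at (7, 28): λ = (3·7² + 13)/(2·28) ≡ 5/25. 25⁻¹ ≡ 5 (mod 31), so λ ≡ 5·5 ≡ 25.
  x = λ² - 7 - 7 = 625 - 14 ≡ 22; y = λ·(7 - 22) - 28 ≡ 0. → (22, 0)
2H = (22, 0).
Finally 3G + 2H:
(25, 5) + (22, 0). λ = (0 - 5)/(22 - 25) ≡ 26/28 mod 31. 28⁻¹ ≡ 10 (mod 31) since 28·10 = 280 ≡ 1, so λ ≡ 12.
  x = λ² - 25 - 22 = 144 - 47 ≡ 4; y = λ·(25 - 4) - 5 ≡ 30. → (4, 30)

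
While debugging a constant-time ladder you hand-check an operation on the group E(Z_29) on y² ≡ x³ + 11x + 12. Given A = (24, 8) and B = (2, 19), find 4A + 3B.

(1, 16)

First 4A:
Repeated addition: build up to 4A.
2A: tangent at (24, 8): λ = (3·24² + 11)/(2·8) ≡ 28/16. 16⁻¹ ≡ 20 (mod 29), so λ ≡ 28·20 ≡ 9.
  x = λ² - 24 - 24 = 81 - 48 ≡ 4; y = λ·(24 - 4) - 8 ≡ 27. → (4, 27)
3A: (4, 27) + (24, 8). λ = (8 - 27)/(24 - 4) ≡ 10/20 mod 29. 20⁻¹ ≡ 16 (mod 29), so λ ≡ 15.
  x = λ² - 4 - 24 = 225 - 28 ≡ 23; y = λ·(4 - 23) - 27 ≡ 7. → (23, 7)
4A: (23, 7) + (24, 8). λ = (8 - 7)/(24 - 23) ≡ 1/1 mod 29. 1⁻¹ ≡ 1 (mod 29) since 1·1 = 1 ≡ 1, so λ ≡ 1.
  x = λ² - 23 - 24 = 1 - 47 ≡ 12; y = λ·(23 - 12) - 7 ≡ 4. → (12, 4)
4A = (12, 4).
Next 3B:
Repeated addition: build up to 3B.
2B: tangent at (2, 19): λ = (3·2² + 11)/(2·19) ≡ 23/9. 9⁻¹ ≡ 13 (mod 29), so λ ≡ 23·13 ≡ 9.
  x = λ² - 2 - 2 = 81 - 4 ≡ 19; y = λ·(2 - 19) - 19 ≡ 2. → (19, 2)
3B: (19, 2) + (2, 19). λ = (19 - 2)/(2 - 19) ≡ 17/12 mod 29. 12⁻¹ ≡ 17 (mod 29), so λ ≡ 28.
  x = λ² - 19 - 2 = 784 - 21 ≡ 9; y = λ·(19 - 9) - 2 ≡ 17. → (9, 17)
3B = (9, 17).
Finally 4A + 3B:
(12, 4) + (9, 17). λ = (17 - 4)/(9 - 12) ≡ 13/26 mod 29. 26⁻¹ ≡ 19 (mod 29), so λ ≡ 15.
  x = λ² - 12 - 9 = 225 - 21 ≡ 1; y = λ·(12 - 1) - 4 ≡ 16. → (1, 16)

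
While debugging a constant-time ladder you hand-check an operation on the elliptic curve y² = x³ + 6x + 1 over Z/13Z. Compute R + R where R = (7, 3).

(9, 11)

tangent at (7, 3): λ = (3·7² + 6)/(2·3) ≡ 10/6. 6⁻¹ ≡ 11 (mod 13), so λ ≡ 10·11 ≡ 6.
  x = λ² - 7 - 7 = 36 - 14 ≡ 9; y = λ·(7 - 9) - 3 ≡ 11. → (9, 11)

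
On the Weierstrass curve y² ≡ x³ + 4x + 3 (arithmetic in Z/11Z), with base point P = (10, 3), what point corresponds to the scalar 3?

(5, 7)

Repeated addition: build up to 3P.
2P: tangent at (10, 3): λ = (3·10² + 4)/(2·3) ≡ 7/6. 6⁻¹ ≡ 2 (mod 11), so λ ≡ 7·2 ≡ 3.
  x = λ² - 10 - 10 = 9 - 20 ≡ 0; y = λ·(10 - 0) - 3 ≡ 5. → (0, 5)
3P: (0, 5) + (10, 3). λ = (3 - 5)/(10 - 0) ≡ 9/10 mod 11. 10⁻¹ ≡ 10 (mod 11), so λ ≡ 2.
  x = λ² - 0 - 10 = 4 - 10 ≡ 5; y = λ·(0 - 5) - 5 ≡ 7. → (5, 7)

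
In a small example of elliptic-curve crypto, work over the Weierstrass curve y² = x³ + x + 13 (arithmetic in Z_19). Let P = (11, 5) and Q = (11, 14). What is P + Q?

O

The two points share x = 11 and their y-coordinates satisfy 5 + 14 ≡ 0 (mod 19), so they are inverses. Their sum is the point at infinity.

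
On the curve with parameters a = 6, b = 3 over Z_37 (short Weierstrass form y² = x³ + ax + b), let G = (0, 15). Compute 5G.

Repeated addition: build up to 5G.
2G: tangent at (0, 15): λ = (3·0² + 6)/(2·15) ≡ 6/30. 30⁻¹ ≡ 21 (mod 37) since 30·21 = 630 ≡ 1, so λ ≡ 6·21 ≡ 15.
  x = λ² - 0 - 0 = 225 - 0 ≡ 3; y = λ·(0 - 3) - 15 ≡ 14. → (3, 14)
3G: (3, 14) + (0, 15). λ = (15 - 14)/(0 - 3) ≡ 1/34 mod 37. 34⁻¹ ≡ 12 (mod 37), so λ ≡ 12.
  x = λ² - 3 - 0 = 144 - 3 ≡ 30; y = λ·(3 - 30) - 14 ≡ 32. → (30, 32)
4G: (30, 32) + (0, 15). λ = (15 - 32)/(0 - 30) ≡ 20/7 mod 37. 7⁻¹ ≡ 16 (mod 37), so λ ≡ 24.
  x = λ² - 30 - 0 = 576 - 30 ≡ 28; y = λ·(30 - 28) - 32 ≡ 16. → (28, 16)
5G: (28, 16) + (0, 15). λ = (15 - 16)/(0 - 28) ≡ 36/9 mod 37. 9⁻¹ ≡ 33 (mod 37) since 9·33 = 297 ≡ 1, so λ ≡ 4.
  x = λ² - 28 - 0 = 16 - 28 ≡ 25; y = λ·(28 - 25) - 16 ≡ 33. → (25, 33)

(25, 33)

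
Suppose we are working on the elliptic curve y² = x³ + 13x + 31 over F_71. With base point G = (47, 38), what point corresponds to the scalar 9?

Repeated addition: build up to 9G.
2G: tangent at (47, 38): λ = (3·47² + 13)/(2·38) ≡ 37/5. 5⁻¹ ≡ 57 (mod 71), so λ ≡ 37·57 ≡ 50.
  x = λ² - 47 - 47 = 2500 - 94 ≡ 63; y = λ·(47 - 63) - 38 ≡ 14. → (63, 14)
3G: (63, 14) + (47, 38). λ = (38 - 14)/(47 - 63) ≡ 24/55 mod 71. 55⁻¹ ≡ 31 (mod 71) since 55·31 = 1705 ≡ 1, so λ ≡ 34.
  x = λ² - 63 - 47 = 1156 - 110 ≡ 52; y = λ·(63 - 52) - 14 ≡ 5. → (52, 5)
4G: (52, 5) + (47, 38). λ = (38 - 5)/(47 - 52) ≡ 33/66 mod 71. 66⁻¹ ≡ 14 (mod 71) since 66·14 = 924 ≡ 1, so λ ≡ 36.
  x = λ² - 52 - 47 = 1296 - 99 ≡ 61; y = λ·(52 - 61) - 5 ≡ 26. → (61, 26)
5G: (61, 26) + (47, 38). λ = (38 - 26)/(47 - 61) ≡ 12/57 mod 71. 57⁻¹ ≡ 5 (mod 71) since 57·5 = 285 ≡ 1, so λ ≡ 60.
  x = λ² - 61 - 47 = 3600 - 108 ≡ 13; y = λ·(61 - 13) - 26 ≡ 14. → (13, 14)
6G: (13, 14) + (47, 38). λ = (38 - 14)/(47 - 13) ≡ 24/34 mod 71. 34⁻¹ ≡ 23 (mod 71), so λ ≡ 55.
  x = λ² - 13 - 47 = 3025 - 60 ≡ 54; y = λ·(13 - 54) - 14 ≡ 3. → (54, 3)
7G: (54, 3) + (47, 38). λ = (38 - 3)/(47 - 54) ≡ 35/64 mod 71. 64⁻¹ ≡ 10 (mod 71), so λ ≡ 66.
  x = λ² - 54 - 47 = 4356 - 101 ≡ 66; y = λ·(54 - 66) - 3 ≡ 57. → (66, 57)
8G: (66, 57) + (47, 38). λ = (38 - 57)/(47 - 66) ≡ 52/52 mod 71. 52⁻¹ ≡ 56 (mod 71), so λ ≡ 1.
  x = λ² - 66 - 47 = 1 - 113 ≡ 30; y = λ·(66 - 30) - 57 ≡ 50. → (30, 50)
9G: (30, 50) + (47, 38). λ = (38 - 50)/(47 - 30) ≡ 59/17 mod 71. 17⁻¹ ≡ 46 (mod 71), so λ ≡ 16.
  x = λ² - 30 - 47 = 256 - 77 ≡ 37; y = λ·(30 - 37) - 50 ≡ 51. → (37, 51)

(37, 51)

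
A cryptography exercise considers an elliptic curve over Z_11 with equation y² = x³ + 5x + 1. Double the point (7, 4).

(6, 4)

tangent at (7, 4): λ = (3·7² + 5)/(2·4) ≡ 9/8. 8⁻¹ ≡ 7 (mod 11), so λ ≡ 9·7 ≡ 8.
  x = λ² - 7 - 7 = 64 - 14 ≡ 6; y = λ·(7 - 6) - 4 ≡ 4. → (6, 4)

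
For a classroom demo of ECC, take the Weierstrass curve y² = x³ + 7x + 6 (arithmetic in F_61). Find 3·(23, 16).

Write Q = (23, 16).
Repeated addition: build up to 3Q.
2Q: tangent at (23, 16): λ = (3·23² + 7)/(2·16) ≡ 8/32. 32⁻¹ ≡ 21 (mod 61) since 32·21 = 672 ≡ 1, so λ ≡ 8·21 ≡ 46.
  x = λ² - 23 - 23 = 2116 - 46 ≡ 57; y = λ·(23 - 57) - 16 ≡ 6. → (57, 6)
3Q: (57, 6) + (23, 16). λ = (16 - 6)/(23 - 57) ≡ 10/27 mod 61. 27⁻¹ ≡ 52 (mod 61), so λ ≡ 32.
  x = λ² - 57 - 23 = 1024 - 80 ≡ 29; y = λ·(57 - 29) - 6 ≡ 36. → (29, 36)

(29, 36)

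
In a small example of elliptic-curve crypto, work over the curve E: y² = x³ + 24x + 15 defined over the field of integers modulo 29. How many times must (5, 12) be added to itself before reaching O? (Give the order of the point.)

12

2P: tangent at (5, 12): λ = (3·5² + 24)/(2·12) ≡ 12/24. 24⁻¹ ≡ 23 (mod 29) since 24·23 = 552 ≡ 1, so λ ≡ 12·23 ≡ 15.
  x = λ² - 5 - 5 = 225 - 10 ≡ 12; y = λ·(5 - 12) - 12 ≡ 28. → (12, 28)
3P: (12, 28) + (5, 12). λ = (12 - 28)/(5 - 12) ≡ 13/22 mod 29. 22⁻¹ ≡ 4 (mod 29), so λ ≡ 23.
  x = λ² - 12 - 5 = 529 - 17 ≡ 19; y = λ·(12 - 19) - 28 ≡ 14. → (19, 14)
4P: (19, 14) + (5, 12). λ = (12 - 14)/(5 - 19) ≡ 27/15 mod 29. 15⁻¹ ≡ 2 (mod 29), so λ ≡ 25.
  x = λ² - 19 - 5 = 625 - 24 ≡ 21; y = λ·(19 - 21) - 14 ≡ 23. → (21, 23)
5P: (21, 23) + (5, 12). λ = (12 - 23)/(5 - 21) ≡ 18/13 mod 29. 13⁻¹ ≡ 9 (mod 29), so λ ≡ 17.
  x = λ² - 21 - 5 = 289 - 26 ≡ 2; y = λ·(21 - 2) - 23 ≡ 10. → (2, 10)
6P: (2, 10) + (5, 12). λ = (12 - 10)/(5 - 2) ≡ 2/3 mod 29. 3⁻¹ ≡ 10 (mod 29), so λ ≡ 20.
  x = λ² - 2 - 5 = 400 - 7 ≡ 16; y = λ·(2 - 16) - 10 ≡ 0. → (16, 0)
7P: (16, 0) + (5, 12). λ = (12 - 0)/(5 - 16) ≡ 12/18 mod 29. 18⁻¹ ≡ 21 (mod 29) since 18·21 = 378 ≡ 1, so λ ≡ 20.
  x = λ² - 16 - 5 = 400 - 21 ≡ 2; y = λ·(16 - 2) - 0 ≡ 19. → (2, 19)
8P: (2, 19) + (5, 12). λ = (12 - 19)/(5 - 2) ≡ 22/3 mod 29. 3⁻¹ ≡ 10 (mod 29), so λ ≡ 17.
  x = λ² - 2 - 5 = 289 - 7 ≡ 21; y = λ·(2 - 21) - 19 ≡ 6. → (21, 6)
9P: (21, 6) + (5, 12). λ = (12 - 6)/(5 - 21) ≡ 6/13 mod 29. 13⁻¹ ≡ 9 (mod 29), so λ ≡ 25.
  x = λ² - 21 - 5 = 625 - 26 ≡ 19; y = λ·(21 - 19) - 6 ≡ 15. → (19, 15)
10P: (19, 15) + (5, 12). λ = (12 - 15)/(5 - 19) ≡ 26/15 mod 29. 15⁻¹ ≡ 2 (mod 29), so λ ≡ 23.
  x = λ² - 19 - 5 = 529 - 24 ≡ 12; y = λ·(19 - 12) - 15 ≡ 1. → (12, 1)
11P: (12, 1) + (5, 12). λ = (12 - 1)/(5 - 12) ≡ 11/22 mod 29. 22⁻¹ ≡ 4 (mod 29) since 22·4 = 88 ≡ 1, so λ ≡ 15.
  x = λ² - 12 - 5 = 225 - 17 ≡ 5; y = λ·(12 - 5) - 1 ≡ 17. → (5, 17)
12P: (5, 17) + (5, 12): same x and y₁ ≡ -y₂, so the sum is O.
12P = O, so the order is 12.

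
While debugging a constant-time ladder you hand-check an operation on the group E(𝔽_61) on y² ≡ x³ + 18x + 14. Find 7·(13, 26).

Write P = (13, 26).
Repeated addition: build up to 7P.
2P: tangent at (13, 26): λ = (3·13² + 18)/(2·26) ≡ 37/52. 52⁻¹ ≡ 27 (mod 61), so λ ≡ 37·27 ≡ 23.
  x = λ² - 13 - 13 = 529 - 26 ≡ 15; y = λ·(13 - 15) - 26 ≡ 50. → (15, 50)
3P: (15, 50) + (13, 26). λ = (26 - 50)/(13 - 15) ≡ 37/59 mod 61. 59⁻¹ ≡ 30 (mod 61), so λ ≡ 12.
  x = λ² - 15 - 13 = 144 - 28 ≡ 55; y = λ·(15 - 55) - 50 ≡ 19. → (55, 19)
4P: (55, 19) + (13, 26). λ = (26 - 19)/(13 - 55) ≡ 7/19 mod 61. 19⁻¹ ≡ 45 (mod 61) since 19·45 = 855 ≡ 1, so λ ≡ 10.
  x = λ² - 55 - 13 = 100 - 68 ≡ 32; y = λ·(55 - 32) - 19 ≡ 28. → (32, 28)
5P: (32, 28) + (13, 26). λ = (26 - 28)/(13 - 32) ≡ 59/42 mod 61. 42⁻¹ ≡ 16 (mod 61), so λ ≡ 29.
  x = λ² - 32 - 13 = 841 - 45 ≡ 3; y = λ·(32 - 3) - 28 ≡ 20. → (3, 20)
6P: (3, 20) + (13, 26). λ = (26 - 20)/(13 - 3) ≡ 6/10 mod 61. 10⁻¹ ≡ 55 (mod 61) since 10·55 = 550 ≡ 1, so λ ≡ 25.
  x = λ² - 3 - 13 = 625 - 16 ≡ 60; y = λ·(3 - 60) - 20 ≡ 19. → (60, 19)
7P: (60, 19) + (13, 26). λ = (26 - 19)/(13 - 60) ≡ 7/14 mod 61. 14⁻¹ ≡ 48 (mod 61), so λ ≡ 31.
  x = λ² - 60 - 13 = 961 - 73 ≡ 34; y = λ·(60 - 34) - 19 ≡ 55. → (34, 55)

(34, 55)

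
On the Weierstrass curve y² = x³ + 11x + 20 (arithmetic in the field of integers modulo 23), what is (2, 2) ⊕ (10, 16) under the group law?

(2, 2) + (10, 16). λ = (16 - 2)/(10 - 2) ≡ 14/8 mod 23. 8⁻¹ ≡ 3 (mod 23), so λ ≡ 19.
  x = λ² - 2 - 10 = 361 - 12 ≡ 4; y = λ·(2 - 4) - 2 ≡ 6. → (4, 6)

(4, 6)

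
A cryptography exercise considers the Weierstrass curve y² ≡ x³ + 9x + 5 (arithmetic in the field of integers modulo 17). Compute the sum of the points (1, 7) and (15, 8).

(3, 5)

(1, 7) + (15, 8). λ = (8 - 7)/(15 - 1) ≡ 1/14 mod 17. 14⁻¹ ≡ 11 (mod 17), so λ ≡ 11.
  x = λ² - 1 - 15 = 121 - 16 ≡ 3; y = λ·(1 - 3) - 7 ≡ 5. → (3, 5)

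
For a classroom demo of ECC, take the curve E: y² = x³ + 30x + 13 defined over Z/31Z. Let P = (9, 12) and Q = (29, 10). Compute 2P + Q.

First 2P:
Repeated addition: build up to 2P.
2P: tangent at (9, 12): λ = (3·9² + 30)/(2·12) ≡ 25/24. 24⁻¹ ≡ 22 (mod 31) since 24·22 = 528 ≡ 1, so λ ≡ 25·22 ≡ 23.
  x = λ² - 9 - 9 = 529 - 18 ≡ 15; y = λ·(9 - 15) - 12 ≡ 5. → (15, 5)
2P = (15, 5).
Finally 2P + Q:
(15, 5) + (29, 10). λ = (10 - 5)/(29 - 15) ≡ 5/14 mod 31. 14⁻¹ ≡ 20 (mod 31) since 14·20 = 280 ≡ 1, so λ ≡ 7.
  x = λ² - 15 - 29 = 49 - 44 ≡ 5; y = λ·(15 - 5) - 5 ≡ 3. → (5, 3)

(5, 3)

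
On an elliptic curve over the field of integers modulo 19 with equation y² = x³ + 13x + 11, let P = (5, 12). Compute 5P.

(6, 18)

Double-and-add on 5 = (101)₂. Start with P = (5, 12) for the leading 1-bit.
double: tangent at (5, 12): λ = (3·5² + 13)/(2·12) ≡ 12/5. 5⁻¹ ≡ 4 (mod 19) since 5·4 = 20 ≡ 1, so λ ≡ 12·4 ≡ 10.
  x = λ² - 5 - 5 = 100 - 10 ≡ 14; y = λ·(5 - 14) - 12 ≡ 12. → (14, 12)
double: tangent at (14, 12): λ = (3·14² + 13)/(2·12) ≡ 12/5. 5⁻¹ ≡ 4 (mod 19), so λ ≡ 12·4 ≡ 10.
  x = λ² - 14 - 14 = 100 - 28 ≡ 15; y = λ·(14 - 15) - 12 ≡ 16. → (15, 16)
add P: (15, 16) + (5, 12). λ = (12 - 16)/(5 - 15) ≡ 15/9 mod 19. 9⁻¹ ≡ 17 (mod 19), so λ ≡ 8.
  x = λ² - 15 - 5 = 64 - 20 ≡ 6; y = λ·(15 - 6) - 16 ≡ 18. → (6, 18)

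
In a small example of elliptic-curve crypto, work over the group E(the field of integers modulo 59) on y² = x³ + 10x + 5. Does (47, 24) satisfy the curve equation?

yes

y² = 24² ≡ 45; x³ + 10x + 5 = 104298 ≡ 45 (mod 59). 45 = 45.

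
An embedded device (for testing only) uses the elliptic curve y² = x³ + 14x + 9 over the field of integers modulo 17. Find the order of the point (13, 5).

2P: tangent at (13, 5): λ = (3·13² + 14)/(2·5) ≡ 11/10. 10⁻¹ ≡ 12 (mod 17), so λ ≡ 11·12 ≡ 13.
  x = λ² - 13 - 13 = 169 - 26 ≡ 7; y = λ·(13 - 7) - 5 ≡ 5. → (7, 5)
3P: (7, 5) + (13, 5). λ = (5 - 5)/(13 - 7) ≡ 0/6 mod 17. 6⁻¹ ≡ 3 (mod 17) since 6·3 = 18 ≡ 1, so λ ≡ 0.
  x = λ² - 7 - 13 = 0 - 20 ≡ 14; y = λ·(7 - 14) - 5 ≡ 12. → (14, 12)
4P: (14, 12) + (13, 5). λ = (5 - 12)/(13 - 14) ≡ 10/16 mod 17. 16⁻¹ ≡ 16 (mod 17) since 16·16 = 256 ≡ 1, so λ ≡ 7.
  x = λ² - 14 - 13 = 49 - 27 ≡ 5; y = λ·(14 - 5) - 12 ≡ 0. → (5, 0)
5P: (5, 0) + (13, 5). λ = (5 - 0)/(13 - 5) ≡ 5/8 mod 17. 8⁻¹ ≡ 15 (mod 17) since 8·15 = 120 ≡ 1, so λ ≡ 7.
  x = λ² - 5 - 13 = 49 - 18 ≡ 14; y = λ·(5 - 14) - 0 ≡ 5. → (14, 5)
6P: (14, 5) + (13, 5). λ = (5 - 5)/(13 - 14) ≡ 0/16 mod 17. 16⁻¹ ≡ 16 (mod 17), so λ ≡ 0.
  x = λ² - 14 - 13 = 0 - 27 ≡ 7; y = λ·(14 - 7) - 5 ≡ 12. → (7, 12)
7P: (7, 12) + (13, 5). λ = (5 - 12)/(13 - 7) ≡ 10/6 mod 17. 6⁻¹ ≡ 3 (mod 17), so λ ≡ 13.
  x = λ² - 7 - 13 = 169 - 20 ≡ 13; y = λ·(7 - 13) - 12 ≡ 12. → (13, 12)
8P: (13, 12) + (13, 5): same x and y₁ ≡ -y₂, so the sum is O.
8P = O, so the order is 8.

8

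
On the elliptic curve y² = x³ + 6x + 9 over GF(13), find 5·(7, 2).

Write G = (7, 2).
Double-and-add on 5 = (101)₂. Start with G = (7, 2) for the leading 1-bit.
double: tangent at (7, 2): λ = (3·7² + 6)/(2·2) ≡ 10/4. 4⁻¹ ≡ 10 (mod 13) since 4·10 = 40 ≡ 1, so λ ≡ 10·10 ≡ 9.
  x = λ² - 7 - 7 = 81 - 14 ≡ 2; y = λ·(7 - 2) - 2 ≡ 4. → (2, 4)
double: tangent at (2, 4): λ = (3·2² + 6)/(2·4) ≡ 5/8. 8⁻¹ ≡ 5 (mod 13), so λ ≡ 5·5 ≡ 12.
  x = λ² - 2 - 2 = 144 - 4 ≡ 10; y = λ·(2 - 10) - 4 ≡ 4. → (10, 4)
add G: (10, 4) + (7, 2). λ = (2 - 4)/(7 - 10) ≡ 11/10 mod 13. 10⁻¹ ≡ 4 (mod 13) since 10·4 = 40 ≡ 1, so λ ≡ 5.
  x = λ² - 10 - 7 = 25 - 17 ≡ 8; y = λ·(10 - 8) - 4 ≡ 6. → (8, 6)

(8, 6)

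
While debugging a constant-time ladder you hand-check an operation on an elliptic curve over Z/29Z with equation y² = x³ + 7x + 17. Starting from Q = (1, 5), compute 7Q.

(27, 16)

Repeated addition: build up to 7Q.
2Q: tangent at (1, 5): λ = (3·1² + 7)/(2·5) ≡ 10/10. 10⁻¹ ≡ 3 (mod 29), so λ ≡ 10·3 ≡ 1.
  x = λ² - 1 - 1 = 1 - 2 ≡ 28; y = λ·(1 - 28) - 5 ≡ 26. → (28, 26)
3Q: (28, 26) + (1, 5). λ = (5 - 26)/(1 - 28) ≡ 8/2 mod 29. 2⁻¹ ≡ 15 (mod 29) since 2·15 = 30 ≡ 1, so λ ≡ 4.
  x = λ² - 28 - 1 = 16 - 29 ≡ 16; y = λ·(28 - 16) - 26 ≡ 22. → (16, 22)
4Q: (16, 22) + (1, 5). λ = (5 - 22)/(1 - 16) ≡ 12/14 mod 29. 14⁻¹ ≡ 27 (mod 29) since 14·27 = 378 ≡ 1, so λ ≡ 5.
  x = λ² - 16 - 1 = 25 - 17 ≡ 8; y = λ·(16 - 8) - 22 ≡ 18. → (8, 18)
5Q: (8, 18) + (1, 5). λ = (5 - 18)/(1 - 8) ≡ 16/22 mod 29. 22⁻¹ ≡ 4 (mod 29), so λ ≡ 6.
  x = λ² - 8 - 1 = 36 - 9 ≡ 27; y = λ·(8 - 27) - 18 ≡ 13. → (27, 13)
6Q: (27, 13) + (1, 5). λ = (5 - 13)/(1 - 27) ≡ 21/3 mod 29. 3⁻¹ ≡ 10 (mod 29), so λ ≡ 7.
  x = λ² - 27 - 1 = 49 - 28 ≡ 21; y = λ·(27 - 21) - 13 ≡ 0. → (21, 0)
7Q: (21, 0) + (1, 5). λ = (5 - 0)/(1 - 21) ≡ 5/9 mod 29. 9⁻¹ ≡ 13 (mod 29), so λ ≡ 7.
  x = λ² - 21 - 1 = 49 - 22 ≡ 27; y = λ·(21 - 27) - 0 ≡ 16. → (27, 16)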